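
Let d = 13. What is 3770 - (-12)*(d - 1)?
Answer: 3914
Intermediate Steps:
3770 - (-12)*(d - 1) = 3770 - (-12)*(13 - 1) = 3770 - (-12)*12 = 3770 - 1*(-144) = 3770 + 144 = 3914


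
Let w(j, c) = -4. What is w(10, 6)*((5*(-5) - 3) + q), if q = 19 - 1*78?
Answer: 348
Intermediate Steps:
q = -59 (q = 19 - 78 = -59)
w(10, 6)*((5*(-5) - 3) + q) = -4*((5*(-5) - 3) - 59) = -4*((-25 - 3) - 59) = -4*(-28 - 59) = -4*(-87) = 348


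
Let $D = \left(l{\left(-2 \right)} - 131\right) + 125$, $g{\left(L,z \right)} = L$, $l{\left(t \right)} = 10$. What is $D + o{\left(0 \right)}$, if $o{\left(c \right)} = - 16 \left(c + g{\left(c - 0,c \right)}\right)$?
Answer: $4$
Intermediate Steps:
$D = 4$ ($D = \left(10 - 131\right) + 125 = -121 + 125 = 4$)
$o{\left(c \right)} = - 32 c$ ($o{\left(c \right)} = - 16 \left(c + \left(c - 0\right)\right) = - 16 \left(c + \left(c + 0\right)\right) = - 16 \left(c + c\right) = - 16 \cdot 2 c = - 32 c$)
$D + o{\left(0 \right)} = 4 - 0 = 4 + 0 = 4$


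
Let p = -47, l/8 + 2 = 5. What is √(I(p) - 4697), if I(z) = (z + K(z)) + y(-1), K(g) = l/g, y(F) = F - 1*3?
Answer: 2*I*√2622365/47 ≈ 68.909*I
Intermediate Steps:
l = 24 (l = -16 + 8*5 = -16 + 40 = 24)
y(F) = -3 + F (y(F) = F - 3 = -3 + F)
K(g) = 24/g
I(z) = -4 + z + 24/z (I(z) = (z + 24/z) + (-3 - 1) = (z + 24/z) - 4 = -4 + z + 24/z)
√(I(p) - 4697) = √((-4 - 47 + 24/(-47)) - 4697) = √((-4 - 47 + 24*(-1/47)) - 4697) = √((-4 - 47 - 24/47) - 4697) = √(-2421/47 - 4697) = √(-223180/47) = 2*I*√2622365/47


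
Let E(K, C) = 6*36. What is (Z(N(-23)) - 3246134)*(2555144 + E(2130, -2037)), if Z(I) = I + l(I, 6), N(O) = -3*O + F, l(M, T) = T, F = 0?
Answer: -8294849326240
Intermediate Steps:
E(K, C) = 216
N(O) = -3*O (N(O) = -3*O + 0 = -3*O)
Z(I) = 6 + I (Z(I) = I + 6 = 6 + I)
(Z(N(-23)) - 3246134)*(2555144 + E(2130, -2037)) = ((6 - 3*(-23)) - 3246134)*(2555144 + 216) = ((6 + 69) - 3246134)*2555360 = (75 - 3246134)*2555360 = -3246059*2555360 = -8294849326240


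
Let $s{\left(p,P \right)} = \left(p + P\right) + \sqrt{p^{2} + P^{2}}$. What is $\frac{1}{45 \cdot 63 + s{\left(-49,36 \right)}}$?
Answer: $\frac{2822}{7959987} - \frac{\sqrt{3697}}{7959987} \approx 0.00034688$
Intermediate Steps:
$s{\left(p,P \right)} = P + p + \sqrt{P^{2} + p^{2}}$ ($s{\left(p,P \right)} = \left(P + p\right) + \sqrt{P^{2} + p^{2}} = P + p + \sqrt{P^{2} + p^{2}}$)
$\frac{1}{45 \cdot 63 + s{\left(-49,36 \right)}} = \frac{1}{45 \cdot 63 + \left(36 - 49 + \sqrt{36^{2} + \left(-49\right)^{2}}\right)} = \frac{1}{2835 + \left(36 - 49 + \sqrt{1296 + 2401}\right)} = \frac{1}{2835 + \left(36 - 49 + \sqrt{3697}\right)} = \frac{1}{2835 - \left(13 - \sqrt{3697}\right)} = \frac{1}{2822 + \sqrt{3697}}$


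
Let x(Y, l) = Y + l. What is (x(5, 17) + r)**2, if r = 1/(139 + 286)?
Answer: 87441201/180625 ≈ 484.10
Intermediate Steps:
r = 1/425 ≈ 0.0023529
(x(5, 17) + r)**2 = ((5 + 17) + 1/425)**2 = (22 + 1/425)**2 = (9351/425)**2 = 87441201/180625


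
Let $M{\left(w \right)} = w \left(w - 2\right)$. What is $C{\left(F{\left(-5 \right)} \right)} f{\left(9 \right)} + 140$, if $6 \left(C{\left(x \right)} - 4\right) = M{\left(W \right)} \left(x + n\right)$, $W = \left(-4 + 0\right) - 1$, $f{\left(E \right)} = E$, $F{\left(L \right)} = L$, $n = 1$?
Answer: $-34$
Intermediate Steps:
$W = -5$ ($W = -4 - 1 = -5$)
$M{\left(w \right)} = w \left(-2 + w\right)$
$C{\left(x \right)} = \frac{59}{6} + \frac{35 x}{6}$ ($C{\left(x \right)} = 4 + \frac{- 5 \left(-2 - 5\right) \left(x + 1\right)}{6} = 4 + \frac{\left(-5\right) \left(-7\right) \left(1 + x\right)}{6} = 4 + \frac{35 \left(1 + x\right)}{6} = 4 + \frac{35 + 35 x}{6} = 4 + \left(\frac{35}{6} + \frac{35 x}{6}\right) = \frac{59}{6} + \frac{35 x}{6}$)
$C{\left(F{\left(-5 \right)} \right)} f{\left(9 \right)} + 140 = \left(\frac{59}{6} + \frac{35}{6} \left(-5\right)\right) 9 + 140 = \left(\frac{59}{6} - \frac{175}{6}\right) 9 + 140 = \left(- \frac{58}{3}\right) 9 + 140 = -174 + 140 = -34$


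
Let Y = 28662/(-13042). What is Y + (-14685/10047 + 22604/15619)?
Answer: -754544589150/341100670151 ≈ -2.2121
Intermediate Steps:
Y = -14331/6521 (Y = 28662*(-1/13042) = -14331/6521 ≈ -2.1977)
Y + (-14685/10047 + 22604/15619) = -14331/6521 + (-14685/10047 + 22604/15619) = -14331/6521 + (-14685*1/10047 + 22604*(1/15619)) = -14331/6521 + (-4895/3349 + 22604/15619) = -14331/6521 - 754209/52308031 = -754544589150/341100670151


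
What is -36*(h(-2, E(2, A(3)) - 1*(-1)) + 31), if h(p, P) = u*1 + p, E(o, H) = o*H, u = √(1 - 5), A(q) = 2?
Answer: -1044 - 72*I ≈ -1044.0 - 72.0*I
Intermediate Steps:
u = 2*I (u = √(-4) = 2*I ≈ 2.0*I)
E(o, H) = H*o
h(p, P) = p + 2*I (h(p, P) = (2*I)*1 + p = 2*I + p = p + 2*I)
-36*(h(-2, E(2, A(3)) - 1*(-1)) + 31) = -36*((-2 + 2*I) + 31) = -36*(29 + 2*I) = -1044 - 72*I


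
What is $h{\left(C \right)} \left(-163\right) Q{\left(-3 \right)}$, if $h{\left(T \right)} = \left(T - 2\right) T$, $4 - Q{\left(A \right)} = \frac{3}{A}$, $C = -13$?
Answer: $-158925$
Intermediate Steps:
$Q{\left(A \right)} = 4 - \frac{3}{A}$
$h{\left(T \right)} = T \left(-2 + T\right)$ ($h{\left(T \right)} = \left(-2 + T\right) T = T \left(-2 + T\right)$)
$h{\left(C \right)} \left(-163\right) Q{\left(-3 \right)} = - 13 \left(-2 - 13\right) \left(-163\right) \left(4 - \frac{3}{-3}\right) = \left(-13\right) \left(-15\right) \left(-163\right) \left(4 - -1\right) = 195 \left(-163\right) \left(4 + 1\right) = \left(-31785\right) 5 = -158925$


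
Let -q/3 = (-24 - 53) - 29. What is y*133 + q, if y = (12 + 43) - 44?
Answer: 1781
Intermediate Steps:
q = 318 (q = -3*((-24 - 53) - 29) = -3*(-77 - 29) = -3*(-106) = 318)
y = 11 (y = 55 - 44 = 11)
y*133 + q = 11*133 + 318 = 1463 + 318 = 1781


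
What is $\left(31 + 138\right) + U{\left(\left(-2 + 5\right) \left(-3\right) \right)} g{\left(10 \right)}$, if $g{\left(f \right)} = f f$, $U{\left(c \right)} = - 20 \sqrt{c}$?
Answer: $169 - 6000 i \approx 169.0 - 6000.0 i$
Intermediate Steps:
$g{\left(f \right)} = f^{2}$
$\left(31 + 138\right) + U{\left(\left(-2 + 5\right) \left(-3\right) \right)} g{\left(10 \right)} = \left(31 + 138\right) + - 20 \sqrt{\left(-2 + 5\right) \left(-3\right)} 10^{2} = 169 + - 20 \sqrt{3 \left(-3\right)} 100 = 169 + - 20 \sqrt{-9} \cdot 100 = 169 + - 20 \cdot 3 i 100 = 169 + - 60 i 100 = 169 - 6000 i$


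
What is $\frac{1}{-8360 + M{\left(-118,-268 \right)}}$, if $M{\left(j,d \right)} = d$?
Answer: $- \frac{1}{8628} \approx -0.0001159$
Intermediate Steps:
$\frac{1}{-8360 + M{\left(-118,-268 \right)}} = \frac{1}{-8360 - 268} = \frac{1}{-8628} = - \frac{1}{8628}$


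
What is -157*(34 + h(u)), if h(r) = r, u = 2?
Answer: -5652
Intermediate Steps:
-157*(34 + h(u)) = -157*(34 + 2) = -157*36 = -5652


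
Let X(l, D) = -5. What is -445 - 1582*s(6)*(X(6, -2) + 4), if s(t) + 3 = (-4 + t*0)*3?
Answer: -24175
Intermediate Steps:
s(t) = -15 (s(t) = -3 + (-4 + t*0)*3 = -3 + (-4 + 0)*3 = -3 - 4*3 = -3 - 12 = -15)
-445 - 1582*s(6)*(X(6, -2) + 4) = -445 - (-23730)*(-5 + 4) = -445 - (-23730)*(-1) = -445 - 1582*15 = -445 - 23730 = -24175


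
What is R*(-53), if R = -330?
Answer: 17490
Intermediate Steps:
R*(-53) = -330*(-53) = 17490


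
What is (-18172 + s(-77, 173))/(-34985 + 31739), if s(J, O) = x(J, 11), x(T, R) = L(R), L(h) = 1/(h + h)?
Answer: 133261/23804 ≈ 5.5983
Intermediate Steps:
L(h) = 1/(2*h)
x(T, R) = 1/(2*R)
s(J, O) = 1/22 (s(J, O) = (½)/11 = (½)*(1/11) = 1/22)
(-18172 + s(-77, 173))/(-34985 + 31739) = (-18172 + 1/22)/(-34985 + 31739) = -399783/22/(-3246) = -399783/22*(-1/3246) = 133261/23804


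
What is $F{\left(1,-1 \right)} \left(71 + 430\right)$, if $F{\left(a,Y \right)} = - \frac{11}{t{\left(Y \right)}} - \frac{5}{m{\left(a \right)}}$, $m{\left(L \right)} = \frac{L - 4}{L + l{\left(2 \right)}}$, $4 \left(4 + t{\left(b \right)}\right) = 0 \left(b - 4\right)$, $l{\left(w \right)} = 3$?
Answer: $\frac{18871}{4} \approx 4717.8$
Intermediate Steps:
$t{\left(b \right)} = -4$ ($t{\left(b \right)} = -4 + \frac{0 \left(b - 4\right)}{4} = -4 + \frac{0 \left(-4 + b\right)}{4} = -4 + \frac{1}{4} \cdot 0 = -4 + 0 = -4$)
$m{\left(L \right)} = \frac{-4 + L}{3 + L}$ ($m{\left(L \right)} = \frac{L - 4}{L + 3} = \frac{-4 + L}{3 + L}$)
$F{\left(a,Y \right)} = \frac{11}{4} - \frac{5 \left(3 + a\right)}{-4 + a}$ ($F{\left(a,Y \right)} = - \frac{11}{-4} - \frac{5}{\frac{1}{3 + a} \left(-4 + a\right)} = \left(-11\right) \left(- \frac{1}{4}\right) - 5 \frac{3 + a}{-4 + a} = \frac{11}{4} - \frac{5 \left(3 + a\right)}{-4 + a}$)
$F{\left(1,-1 \right)} \left(71 + 430\right) = \frac{-104 - 9}{4 \left(-4 + 1\right)} \left(71 + 430\right) = \frac{-104 - 9}{4 \left(-3\right)} 501 = \frac{1}{4} \left(- \frac{1}{3}\right) \left(-113\right) 501 = \frac{113}{12} \cdot 501 = \frac{18871}{4}$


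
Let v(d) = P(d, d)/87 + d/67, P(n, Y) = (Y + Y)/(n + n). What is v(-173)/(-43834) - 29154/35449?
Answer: -3724280158814/4528758387657 ≈ -0.82236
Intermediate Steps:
P(n, Y) = Y/n (P(n, Y) = (2*Y)/((2*n)) = (2*Y)*(1/(2*n)) = Y/n)
v(d) = 1/87 + d/67 (v(d) = (d/d)/87 + d/67 = 1*(1/87) + d*(1/67) = 1/87 + d/67)
v(-173)/(-43834) - 29154/35449 = (1/87 + (1/67)*(-173))/(-43834) - 29154/35449 = (1/87 - 173/67)*(-1/43834) - 29154*1/35449 = -14984/5829*(-1/43834) - 29154/35449 = 7492/127754193 - 29154/35449 = -3724280158814/4528758387657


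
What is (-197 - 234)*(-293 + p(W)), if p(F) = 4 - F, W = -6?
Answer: 121973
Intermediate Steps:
(-197 - 234)*(-293 + p(W)) = (-197 - 234)*(-293 + (4 - 1*(-6))) = -431*(-293 + (4 + 6)) = -431*(-293 + 10) = -431*(-283) = 121973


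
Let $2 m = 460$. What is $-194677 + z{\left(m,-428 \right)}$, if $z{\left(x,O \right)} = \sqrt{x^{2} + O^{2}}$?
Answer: $-194677 + 2 \sqrt{59021} \approx -1.9419 \cdot 10^{5}$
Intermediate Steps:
$m = 230$ ($m = \frac{1}{2} \cdot 460 = 230$)
$z{\left(x,O \right)} = \sqrt{O^{2} + x^{2}}$
$-194677 + z{\left(m,-428 \right)} = -194677 + \sqrt{\left(-428\right)^{2} + 230^{2}} = -194677 + \sqrt{183184 + 52900} = -194677 + \sqrt{236084} = -194677 + 2 \sqrt{59021}$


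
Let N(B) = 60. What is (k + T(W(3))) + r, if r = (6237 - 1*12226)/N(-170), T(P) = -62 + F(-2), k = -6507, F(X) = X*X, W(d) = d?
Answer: -399889/60 ≈ -6664.8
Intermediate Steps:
F(X) = X²
T(P) = -58 (T(P) = -62 + (-2)² = -62 + 4 = -58)
r = -5989/60 (r = (6237 - 1*12226)/60 = (6237 - 12226)*(1/60) = -5989*1/60 = -5989/60 ≈ -99.817)
(k + T(W(3))) + r = (-6507 - 58) - 5989/60 = -6565 - 5989/60 = -399889/60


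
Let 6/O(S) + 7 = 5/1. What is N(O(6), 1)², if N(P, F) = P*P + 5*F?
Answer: 196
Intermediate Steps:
O(S) = -3 (O(S) = 6/(-7 + 5/1) = 6/(-7 + 5*1) = 6/(-7 + 5) = 6/(-2) = 6*(-½) = -3)
N(P, F) = P² + 5*F
N(O(6), 1)² = ((-3)² + 5*1)² = (9 + 5)² = 14² = 196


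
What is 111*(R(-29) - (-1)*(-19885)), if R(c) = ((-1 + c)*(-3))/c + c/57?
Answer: -1216407412/551 ≈ -2.2076e+6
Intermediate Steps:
R(c) = c/57 + (3 - 3*c)/c (R(c) = (3 - 3*c)/c + c*(1/57) = (3 - 3*c)/c + c/57 = c/57 + (3 - 3*c)/c)
111*(R(-29) - (-1)*(-19885)) = 111*((-3 + 3/(-29) + (1/57)*(-29)) - (-1)*(-19885)) = 111*((-3 + 3*(-1/29) - 29/57) - 1*19885) = 111*((-3 - 3/29 - 29/57) - 19885) = 111*(-5971/1653 - 19885) = 111*(-32875876/1653) = -1216407412/551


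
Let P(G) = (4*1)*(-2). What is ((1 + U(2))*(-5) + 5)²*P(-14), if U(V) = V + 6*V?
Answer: -39200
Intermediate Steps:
U(V) = 7*V
P(G) = -8 (P(G) = 4*(-2) = -8)
((1 + U(2))*(-5) + 5)²*P(-14) = ((1 + 7*2)*(-5) + 5)²*(-8) = ((1 + 14)*(-5) + 5)²*(-8) = (15*(-5) + 5)²*(-8) = (-75 + 5)²*(-8) = (-70)²*(-8) = 4900*(-8) = -39200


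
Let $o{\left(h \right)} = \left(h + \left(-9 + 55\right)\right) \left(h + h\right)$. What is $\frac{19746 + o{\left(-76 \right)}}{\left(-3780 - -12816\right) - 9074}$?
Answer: $- \frac{12153}{19} \approx -639.63$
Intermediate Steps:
$o{\left(h \right)} = 2 h \left(46 + h\right)$ ($o{\left(h \right)} = \left(h + 46\right) 2 h = \left(46 + h\right) 2 h = 2 h \left(46 + h\right)$)
$\frac{19746 + o{\left(-76 \right)}}{\left(-3780 - -12816\right) - 9074} = \frac{19746 + 2 \left(-76\right) \left(46 - 76\right)}{\left(-3780 - -12816\right) - 9074} = \frac{19746 + 2 \left(-76\right) \left(-30\right)}{\left(-3780 + 12816\right) - 9074} = \frac{19746 + 4560}{9036 - 9074} = \frac{24306}{-38} = 24306 \left(- \frac{1}{38}\right) = - \frac{12153}{19}$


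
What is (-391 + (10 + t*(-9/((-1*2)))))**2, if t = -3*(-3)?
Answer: 463761/4 ≈ 1.1594e+5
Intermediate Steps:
t = 9
(-391 + (10 + t*(-9/((-1*2)))))**2 = (-391 + (10 + 9*(-9/((-1*2)))))**2 = (-391 + (10 + 9*(-9/(-2))))**2 = (-391 + (10 + 9*(-9*(-1/2))))**2 = (-391 + (10 + 9*(9/2)))**2 = (-391 + (10 + 81/2))**2 = (-391 + 101/2)**2 = (-681/2)**2 = 463761/4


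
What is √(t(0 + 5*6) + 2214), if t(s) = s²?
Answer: 3*√346 ≈ 55.803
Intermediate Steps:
√(t(0 + 5*6) + 2214) = √((0 + 5*6)² + 2214) = √((0 + 30)² + 2214) = √(30² + 2214) = √(900 + 2214) = √3114 = 3*√346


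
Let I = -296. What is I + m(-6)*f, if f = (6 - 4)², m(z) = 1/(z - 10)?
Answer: -1185/4 ≈ -296.25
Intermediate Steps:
m(z) = 1/(-10 + z)
f = 4 (f = 2² = 4)
I + m(-6)*f = -296 + 4/(-10 - 6) = -296 + 4/(-16) = -296 - 1/16*4 = -296 - ¼ = -1185/4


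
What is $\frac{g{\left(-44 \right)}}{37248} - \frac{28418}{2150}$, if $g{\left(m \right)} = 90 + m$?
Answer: $- \frac{264603691}{20020800} \approx -13.216$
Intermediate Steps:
$\frac{g{\left(-44 \right)}}{37248} - \frac{28418}{2150} = \frac{90 - 44}{37248} - \frac{28418}{2150} = 46 \cdot \frac{1}{37248} - \frac{14209}{1075} = \frac{23}{18624} - \frac{14209}{1075} = - \frac{264603691}{20020800}$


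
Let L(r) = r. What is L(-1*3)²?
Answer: 9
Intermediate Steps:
L(-1*3)² = (-1*3)² = (-3)² = 9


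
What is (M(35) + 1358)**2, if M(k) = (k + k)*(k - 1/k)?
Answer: 14485636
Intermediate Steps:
M(k) = 2*k*(k - 1/k) (M(k) = (2*k)*(k - 1/k) = 2*k*(k - 1/k))
(M(35) + 1358)**2 = ((-2 + 2*35**2) + 1358)**2 = ((-2 + 2*1225) + 1358)**2 = ((-2 + 2450) + 1358)**2 = (2448 + 1358)**2 = 3806**2 = 14485636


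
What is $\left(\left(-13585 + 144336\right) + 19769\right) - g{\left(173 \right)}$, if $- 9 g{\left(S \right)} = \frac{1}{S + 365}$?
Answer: $\frac{728817841}{4842} \approx 1.5052 \cdot 10^{5}$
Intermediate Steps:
$g{\left(S \right)} = - \frac{1}{9 \left(365 + S\right)}$ ($g{\left(S \right)} = - \frac{1}{9 \left(S + 365\right)} = - \frac{1}{9 \left(365 + S\right)}$)
$\left(\left(-13585 + 144336\right) + 19769\right) - g{\left(173 \right)} = \left(\left(-13585 + 144336\right) + 19769\right) - - \frac{1}{3285 + 9 \cdot 173} = \left(130751 + 19769\right) - - \frac{1}{3285 + 1557} = 150520 - - \frac{1}{4842} = 150520 + \frac{1}{4842} = \frac{728817841}{4842}$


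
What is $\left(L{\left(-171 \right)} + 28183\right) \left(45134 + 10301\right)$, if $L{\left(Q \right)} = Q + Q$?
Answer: $1543365835$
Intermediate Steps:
$L{\left(Q \right)} = 2 Q$
$\left(L{\left(-171 \right)} + 28183\right) \left(45134 + 10301\right) = \left(2 \left(-171\right) + 28183\right) \left(45134 + 10301\right) = \left(-342 + 28183\right) 55435 = 27841 \cdot 55435 = 1543365835$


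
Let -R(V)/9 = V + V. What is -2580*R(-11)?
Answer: -510840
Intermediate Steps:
R(V) = -18*V (R(V) = -9*(V + V) = -18*V)
-2580*R(-11) = -(-46440)*(-11) = -2580*198 = -510840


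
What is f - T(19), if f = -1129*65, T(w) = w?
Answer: -73404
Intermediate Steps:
f = -73385
f - T(19) = -73385 - 1*19 = -73385 - 19 = -73404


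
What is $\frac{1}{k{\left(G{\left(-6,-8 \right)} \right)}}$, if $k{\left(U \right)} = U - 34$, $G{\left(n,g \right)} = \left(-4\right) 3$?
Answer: $- \frac{1}{46} \approx -0.021739$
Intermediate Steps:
$G{\left(n,g \right)} = -12$
$k{\left(U \right)} = -34 + U$ ($k{\left(U \right)} = U - 34 = -34 + U$)
$\frac{1}{k{\left(G{\left(-6,-8 \right)} \right)}} = \frac{1}{-34 - 12} = \frac{1}{-46} = - \frac{1}{46}$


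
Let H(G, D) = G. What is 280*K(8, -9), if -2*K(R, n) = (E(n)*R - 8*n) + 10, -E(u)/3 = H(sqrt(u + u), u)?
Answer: -11480 + 10080*I*sqrt(2) ≈ -11480.0 + 14255.0*I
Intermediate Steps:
E(u) = -3*sqrt(2)*sqrt(u) (E(u) = -3*sqrt(u + u) = -3*sqrt(2)*sqrt(u))
K(R, n) = -5 + 4*n + 3*R*sqrt(2)*sqrt(n)/2 (K(R, n) = -(((-3*sqrt(2)*sqrt(n))*R - 8*n) + 10)/2 = -((-3*R*sqrt(2)*sqrt(n) - 8*n) + 10)/2 = -((-8*n - 3*R*sqrt(2)*sqrt(n)) + 10)/2 = -(10 - 8*n - 3*R*sqrt(2)*sqrt(n))/2 = -5 + 4*n + 3*R*sqrt(2)*sqrt(n)/2)
280*K(8, -9) = 280*(-5 + 4*(-9) + (3/2)*8*sqrt(2)*sqrt(-9)) = 280*(-5 - 36 + (3/2)*8*sqrt(2)*(3*I)) = 280*(-5 - 36 + 36*I*sqrt(2)) = 280*(-41 + 36*I*sqrt(2)) = -11480 + 10080*I*sqrt(2)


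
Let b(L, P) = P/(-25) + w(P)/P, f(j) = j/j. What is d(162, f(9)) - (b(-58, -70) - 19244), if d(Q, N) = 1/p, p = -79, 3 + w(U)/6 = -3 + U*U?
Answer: 54361761/2765 ≈ 19661.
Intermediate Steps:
w(U) = -36 + 6*U² (w(U) = -18 + 6*(-3 + U*U) = -18 + 6*(-3 + U²) = -18 + (-18 + 6*U²) = -36 + 6*U²)
f(j) = 1
d(Q, N) = -1/79 (d(Q, N) = 1/(-79) = -1/79)
b(L, P) = -P/25 + (-36 + 6*P²)/P (b(L, P) = P/(-25) + (-36 + 6*P²)/P = P*(-1/25) + (-36 + 6*P²)/P = -P/25 + (-36 + 6*P²)/P)
d(162, f(9)) - (b(-58, -70) - 19244) = -1/79 - ((-36/(-70) + (149/25)*(-70)) - 19244) = -1/79 - ((-36*(-1/70) - 2086/5) - 19244) = -1/79 - ((18/35 - 2086/5) - 19244) = -1/79 - (-14584/35 - 19244) = -1/79 - 1*(-688124/35) = -1/79 + 688124/35 = 54361761/2765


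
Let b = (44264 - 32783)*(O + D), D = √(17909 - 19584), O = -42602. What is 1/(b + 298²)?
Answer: -489024758/239145434724338239 - 57405*I*√67/239145434724338239 ≈ -2.0449e-9 - 1.9648e-12*I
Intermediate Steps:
D = 5*I*√67 (D = √(-1675) = 5*I*√67 ≈ 40.927*I)
b = -489113562 + 57405*I*√67 (b = (44264 - 32783)*(-42602 + 5*I*√67) = 11481*(-42602 + 5*I*√67) = -489113562 + 57405*I*√67 ≈ -4.8911e+8 + 4.6988e+5*I)
1/(b + 298²) = 1/((-489113562 + 57405*I*√67) + 298²) = 1/((-489113562 + 57405*I*√67) + 88804) = 1/(-489024758 + 57405*I*√67)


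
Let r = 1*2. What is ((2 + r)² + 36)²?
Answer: 2704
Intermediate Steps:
r = 2
((2 + r)² + 36)² = ((2 + 2)² + 36)² = (4² + 36)² = (16 + 36)² = 52² = 2704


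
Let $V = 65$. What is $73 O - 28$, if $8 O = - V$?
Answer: $- \frac{4969}{8} \approx -621.13$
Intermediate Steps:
$O = - \frac{65}{8}$ ($O = \frac{\left(-1\right) 65}{8} = \frac{1}{8} \left(-65\right) = - \frac{65}{8} \approx -8.125$)
$73 O - 28 = 73 \left(- \frac{65}{8}\right) - 28 = - \frac{4745}{8} - 28 = - \frac{4969}{8}$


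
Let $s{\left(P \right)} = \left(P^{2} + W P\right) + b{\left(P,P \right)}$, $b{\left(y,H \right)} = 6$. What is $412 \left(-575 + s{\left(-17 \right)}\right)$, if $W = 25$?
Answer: $-290460$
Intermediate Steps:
$s{\left(P \right)} = 6 + P^{2} + 25 P$ ($s{\left(P \right)} = \left(P^{2} + 25 P\right) + 6 = 6 + P^{2} + 25 P$)
$412 \left(-575 + s{\left(-17 \right)}\right) = 412 \left(-575 + \left(6 + \left(-17\right)^{2} + 25 \left(-17\right)\right)\right) = 412 \left(-575 + \left(6 + 289 - 425\right)\right) = 412 \left(-575 - 130\right) = 412 \left(-705\right) = -290460$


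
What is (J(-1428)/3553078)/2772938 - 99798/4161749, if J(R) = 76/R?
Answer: -351022499951795704535/14638244635679640259452 ≈ -0.023980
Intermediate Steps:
(J(-1428)/3553078)/2772938 - 99798/4161749 = ((76/(-1428))/3553078)/2772938 - 99798/4161749 = ((76*(-1/1428))*(1/3553078))*(1/2772938) - 99798*1/4161749 = -19/357*1/3553078*(1/2772938) - 99798/4161749 = -19/1268448846*1/2772938 - 99798/4161749 = -19/3517330006129548 - 99798/4161749 = -351022499951795704535/14638244635679640259452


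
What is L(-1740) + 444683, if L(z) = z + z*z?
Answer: 3470543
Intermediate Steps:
L(z) = z + z²
L(-1740) + 444683 = -1740*(1 - 1740) + 444683 = -1740*(-1739) + 444683 = 3025860 + 444683 = 3470543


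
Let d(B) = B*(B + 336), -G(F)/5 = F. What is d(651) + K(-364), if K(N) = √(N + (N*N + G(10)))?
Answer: 642537 + √132082 ≈ 6.4290e+5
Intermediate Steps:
G(F) = -5*F
d(B) = B*(336 + B)
K(N) = √(-50 + N + N²) (K(N) = √(N + (N*N - 5*10)) = √(N + (N² - 50)) = √(N + (-50 + N²)) = √(-50 + N + N²))
d(651) + K(-364) = 651*(336 + 651) + √(-50 - 364 + (-364)²) = 651*987 + √(-50 - 364 + 132496) = 642537 + √132082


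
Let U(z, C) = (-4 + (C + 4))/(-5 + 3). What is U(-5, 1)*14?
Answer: -7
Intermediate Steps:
U(z, C) = -C/2 (U(z, C) = (-4 + (4 + C))/(-2) = C*(-½) = -C/2)
U(-5, 1)*14 = -½*1*14 = -½*14 = -7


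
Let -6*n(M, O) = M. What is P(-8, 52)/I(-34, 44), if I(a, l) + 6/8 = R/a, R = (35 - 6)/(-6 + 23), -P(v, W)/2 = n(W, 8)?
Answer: -60112/2775 ≈ -21.662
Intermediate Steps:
n(M, O) = -M/6
P(v, W) = W/3 (P(v, W) = -(-1)*W/3 = W/3)
R = 29/17 ≈ 1.7059
I(a, l) = -3/4 + 29/(17*a)
P(-8, 52)/I(-34, 44) = ((1/3)*52)/(((1/68)*(116 - 51*(-34))/(-34))) = 52/(3*(((1/68)*(-1/34)*(116 + 1734)))) = 52/(3*(((1/68)*(-1/34)*1850))) = 52/(3*(-925/1156)) = (52/3)*(-1156/925) = -60112/2775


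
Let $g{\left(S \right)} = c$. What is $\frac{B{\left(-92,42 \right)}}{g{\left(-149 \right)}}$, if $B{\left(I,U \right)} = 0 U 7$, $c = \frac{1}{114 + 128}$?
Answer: $0$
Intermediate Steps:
$c = \frac{1}{242} \approx 0.0041322$
$g{\left(S \right)} = \frac{1}{242}$
$B{\left(I,U \right)} = 0$ ($B{\left(I,U \right)} = 0 \cdot 7 = 0$)
$\frac{B{\left(-92,42 \right)}}{g{\left(-149 \right)}} = 0 \frac{1}{\frac{1}{242}} = 0 \cdot 242 = 0$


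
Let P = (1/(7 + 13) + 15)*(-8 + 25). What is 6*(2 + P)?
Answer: 15471/10 ≈ 1547.1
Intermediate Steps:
P = 5117/20 (P = (1/20 + 15)*17 = (301/20)*17 = 5117/20 ≈ 255.85)
6*(2 + P) = 6*(2 + 5117/20) = 6*(5157/20) = 15471/10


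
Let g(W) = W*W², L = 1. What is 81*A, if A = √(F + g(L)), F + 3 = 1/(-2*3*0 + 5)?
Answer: 243*I*√5/5 ≈ 108.67*I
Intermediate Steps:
g(W) = W³
F = -14/5 (F = -3 + 1/(-2*3*0 + 5) = -3 + 1/(-6*0 + 5) = -3 + 1/(0 + 5) = -3 + 1/5 = -3 + ⅕ = -14/5 ≈ -2.8000)
A = 3*I*√5/5 (A = √(-14/5 + 1³) = √(-14/5 + 1) = √(-9/5) = 3*I*√5/5 ≈ 1.3416*I)
81*A = 81*(3*I*√5/5) = 243*I*√5/5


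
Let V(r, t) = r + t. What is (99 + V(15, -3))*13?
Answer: 1443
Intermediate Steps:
(99 + V(15, -3))*13 = (99 + (15 - 3))*13 = (99 + 12)*13 = 111*13 = 1443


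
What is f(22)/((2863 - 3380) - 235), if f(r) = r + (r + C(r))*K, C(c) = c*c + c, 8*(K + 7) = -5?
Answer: 1001/188 ≈ 5.3245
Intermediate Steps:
K = -61/8 (K = -7 + (⅛)*(-5) = -7 - 5/8 = -61/8 ≈ -7.6250)
C(c) = c + c² (C(c) = c² + c = c + c²)
f(r) = -53*r/8 - 61*r*(1 + r)/8 (f(r) = r + (r + r*(1 + r))*(-61/8) = r + (-61*r/8 - 61*r*(1 + r)/8) = -53*r/8 - 61*r*(1 + r)/8)
f(22)/((2863 - 3380) - 235) = ((⅛)*22*(-114 - 61*22))/((2863 - 3380) - 235) = ((⅛)*22*(-114 - 1342))/(-517 - 235) = ((⅛)*22*(-1456))/(-752) = -4004*(-1/752) = 1001/188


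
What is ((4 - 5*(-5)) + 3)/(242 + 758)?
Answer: 4/125 ≈ 0.032000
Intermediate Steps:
((4 - 5*(-5)) + 3)/(242 + 758) = ((4 + 25) + 3)/1000 = (29 + 3)*(1/1000) = 32*(1/1000) = 4/125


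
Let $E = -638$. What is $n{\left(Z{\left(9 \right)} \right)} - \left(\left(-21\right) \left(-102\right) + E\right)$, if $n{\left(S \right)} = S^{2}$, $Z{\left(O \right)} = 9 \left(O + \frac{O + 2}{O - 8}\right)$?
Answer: $30896$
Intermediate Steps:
$Z{\left(O \right)} = 9 O + \frac{9 \left(2 + O\right)}{-8 + O}$ ($Z{\left(O \right)} = 9 \left(O + \frac{2 + O}{-8 + O}\right) = 9 O + \frac{9 \left(2 + O\right)}{-8 + O}$)
$n{\left(Z{\left(9 \right)} \right)} - \left(\left(-21\right) \left(-102\right) + E\right) = \left(\frac{9 \left(2 + 9^{2} - 63\right)}{-8 + 9}\right)^{2} - \left(\left(-21\right) \left(-102\right) - 638\right) = \left(\frac{9 \left(2 + 81 - 63\right)}{1}\right)^{2} - \left(2142 - 638\right) = \left(9 \cdot 1 \cdot 20\right)^{2} - 1504 = 180^{2} - 1504 = 32400 - 1504 = 30896$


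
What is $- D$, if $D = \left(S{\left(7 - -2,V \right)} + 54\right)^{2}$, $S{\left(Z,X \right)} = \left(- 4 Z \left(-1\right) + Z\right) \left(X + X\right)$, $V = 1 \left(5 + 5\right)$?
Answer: $-910116$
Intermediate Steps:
$V = 10$ ($V = 1 \cdot 10 = 10$)
$S{\left(Z,X \right)} = 10 X Z$ ($S{\left(Z,X \right)} = \left(4 Z + Z\right) 2 X = 5 Z 2 X = 10 X Z$)
$D = 910116$ ($D = \left(10 \cdot 10 \left(7 - -2\right) + 54\right)^{2} = \left(10 \cdot 10 \left(7 + 2\right) + 54\right)^{2} = \left(10 \cdot 10 \cdot 9 + 54\right)^{2} = \left(900 + 54\right)^{2} = 954^{2} = 910116$)
$- D = \left(-1\right) 910116 = -910116$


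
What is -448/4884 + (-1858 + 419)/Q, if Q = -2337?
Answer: 498425/951159 ≈ 0.52402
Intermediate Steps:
-448/4884 + (-1858 + 419)/Q = -448/4884 + (-1858 + 419)/(-2337) = -448*1/4884 - 1439*(-1/2337) = -112/1221 + 1439/2337 = 498425/951159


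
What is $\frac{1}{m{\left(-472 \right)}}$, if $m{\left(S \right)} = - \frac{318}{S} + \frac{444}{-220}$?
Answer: $- \frac{12980}{17451} \approx -0.7438$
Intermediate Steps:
$m{\left(S \right)} = - \frac{111}{55} - \frac{318}{S}$ ($m{\left(S \right)} = - \frac{318}{S} + 444 \left(- \frac{1}{220}\right) = - \frac{318}{S} - \frac{111}{55} = - \frac{111}{55} - \frac{318}{S}$)
$\frac{1}{m{\left(-472 \right)}} = \frac{1}{- \frac{111}{55} - \frac{318}{-472}} = \frac{1}{- \frac{111}{55} - - \frac{159}{236}} = \frac{1}{- \frac{111}{55} + \frac{159}{236}} = \frac{1}{- \frac{17451}{12980}} = - \frac{12980}{17451}$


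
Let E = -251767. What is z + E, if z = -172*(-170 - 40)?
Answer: -215647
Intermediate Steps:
z = 36120 (z = -172*(-210) = 36120)
z + E = 36120 - 251767 = -215647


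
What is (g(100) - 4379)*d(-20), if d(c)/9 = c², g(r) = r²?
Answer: 20235600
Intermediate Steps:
d(c) = 9*c²
(g(100) - 4379)*d(-20) = (100² - 4379)*(9*(-20)²) = (10000 - 4379)*(9*400) = 5621*3600 = 20235600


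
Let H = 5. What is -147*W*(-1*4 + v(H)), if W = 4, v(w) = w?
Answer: -588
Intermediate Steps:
-147*W*(-1*4 + v(H)) = -588*(-1*4 + 5) = -588*(-4 + 5) = -588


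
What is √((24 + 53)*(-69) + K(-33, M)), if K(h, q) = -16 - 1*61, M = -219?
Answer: 7*I*√110 ≈ 73.417*I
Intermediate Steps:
K(h, q) = -77 (K(h, q) = -16 - 61 = -77)
√((24 + 53)*(-69) + K(-33, M)) = √((24 + 53)*(-69) - 77) = √(77*(-69) - 77) = √(-5313 - 77) = √(-5390) = 7*I*√110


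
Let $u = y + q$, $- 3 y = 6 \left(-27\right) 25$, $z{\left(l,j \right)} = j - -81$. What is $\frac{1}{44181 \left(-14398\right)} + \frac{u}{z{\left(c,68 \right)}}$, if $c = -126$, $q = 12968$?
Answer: $\frac{9107938067935}{94781587662} \approx 96.094$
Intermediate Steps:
$z{\left(l,j \right)} = 81 + j$ ($z{\left(l,j \right)} = j + 81 = 81 + j$)
$y = 1350$ ($y = - \frac{6 \left(-27\right) 25}{3} = - \frac{\left(-162\right) 25}{3} = \left(- \frac{1}{3}\right) \left(-4050\right) = 1350$)
$u = 14318$ ($u = 1350 + 12968 = 14318$)
$\frac{1}{44181 \left(-14398\right)} + \frac{u}{z{\left(c,68 \right)}} = \frac{1}{44181 \left(-14398\right)} + \frac{14318}{81 + 68} = \frac{1}{44181} \left(- \frac{1}{14398}\right) + \frac{14318}{149} = - \frac{1}{636118038} + 14318 \cdot \frac{1}{149} = - \frac{1}{636118038} + \frac{14318}{149} = \frac{9107938067935}{94781587662}$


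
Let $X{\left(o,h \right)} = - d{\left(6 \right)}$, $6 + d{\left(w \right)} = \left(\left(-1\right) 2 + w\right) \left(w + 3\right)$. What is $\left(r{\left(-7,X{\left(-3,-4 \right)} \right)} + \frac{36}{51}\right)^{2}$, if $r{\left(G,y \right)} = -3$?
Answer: $\frac{1521}{289} \approx 5.263$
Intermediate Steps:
$d{\left(w \right)} = -6 + \left(-2 + w\right) \left(3 + w\right)$ ($d{\left(w \right)} = -6 + \left(\left(-1\right) 2 + w\right) \left(w + 3\right) = -6 + \left(-2 + w\right) \left(3 + w\right)$)
$X{\left(o,h \right)} = -30$ ($X{\left(o,h \right)} = - (-12 + 6 + 6^{2}) = - (-12 + 6 + 36) = \left(-1\right) 30 = -30$)
$\left(r{\left(-7,X{\left(-3,-4 \right)} \right)} + \frac{36}{51}\right)^{2} = \left(-3 + \frac{36}{51}\right)^{2} = \left(-3 + 36 \cdot \frac{1}{51}\right)^{2} = \left(-3 + \frac{12}{17}\right)^{2} = \left(- \frac{39}{17}\right)^{2} = \frac{1521}{289}$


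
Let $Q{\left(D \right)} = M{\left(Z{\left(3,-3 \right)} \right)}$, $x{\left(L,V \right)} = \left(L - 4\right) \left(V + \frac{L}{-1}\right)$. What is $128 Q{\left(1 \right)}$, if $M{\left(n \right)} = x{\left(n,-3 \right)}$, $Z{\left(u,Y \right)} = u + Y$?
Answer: $1536$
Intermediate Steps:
$Z{\left(u,Y \right)} = Y + u$
$x{\left(L,V \right)} = \left(-4 + L\right) \left(V - L\right)$ ($x{\left(L,V \right)} = \left(-4 + L\right) \left(V + L \left(-1\right)\right) = \left(-4 + L\right) \left(V - L\right)$)
$M{\left(n \right)} = 12 + n - n^{2}$ ($M{\left(n \right)} = - n^{2} - -12 + 4 n + n \left(-3\right) = - n^{2} + 12 + 4 n - 3 n = 12 + n - n^{2}$)
$Q{\left(D \right)} = 12$ ($Q{\left(D \right)} = 12 + \left(-3 + 3\right) - \left(-3 + 3\right)^{2} = 12 + 0 - 0^{2} = 12 + 0 - 0 = 12 + 0 + 0 = 12$)
$128 Q{\left(1 \right)} = 128 \cdot 12 = 1536$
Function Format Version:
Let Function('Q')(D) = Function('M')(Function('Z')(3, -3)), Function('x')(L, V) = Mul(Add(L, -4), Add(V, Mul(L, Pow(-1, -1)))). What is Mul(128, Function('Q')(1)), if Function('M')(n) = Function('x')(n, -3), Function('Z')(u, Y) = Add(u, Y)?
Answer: 1536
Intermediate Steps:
Function('Z')(u, Y) = Add(Y, u)
Function('x')(L, V) = Mul(Add(-4, L), Add(V, Mul(-1, L))) (Function('x')(L, V) = Mul(Add(-4, L), Add(V, Mul(L, -1))) = Mul(Add(-4, L), Add(V, Mul(-1, L))))
Function('M')(n) = Add(12, n, Mul(-1, Pow(n, 2))) (Function('M')(n) = Add(Mul(-1, Pow(n, 2)), Mul(-4, -3), Mul(4, n), Mul(n, -3)) = Add(Mul(-1, Pow(n, 2)), 12, Mul(4, n), Mul(-3, n)) = Add(12, n, Mul(-1, Pow(n, 2))))
Function('Q')(D) = 12 (Function('Q')(D) = Add(12, Add(-3, 3), Mul(-1, Pow(Add(-3, 3), 2))) = Add(12, 0, Mul(-1, Pow(0, 2))) = Add(12, 0, Mul(-1, 0)) = Add(12, 0, 0) = 12)
Mul(128, Function('Q')(1)) = Mul(128, 12) = 1536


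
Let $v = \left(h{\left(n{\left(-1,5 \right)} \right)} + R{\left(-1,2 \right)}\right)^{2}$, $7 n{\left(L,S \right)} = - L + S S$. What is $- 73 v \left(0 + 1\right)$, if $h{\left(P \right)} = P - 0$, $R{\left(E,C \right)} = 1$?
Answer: $- \frac{79497}{49} \approx -1622.4$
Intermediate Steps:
$n{\left(L,S \right)} = - \frac{L}{7} + \frac{S^{2}}{7}$ ($n{\left(L,S \right)} = \frac{- L + S S}{7} = \frac{- L + S^{2}}{7} = \frac{S^{2} - L}{7} = - \frac{L}{7} + \frac{S^{2}}{7}$)
$h{\left(P \right)} = P$ ($h{\left(P \right)} = P + 0 = P$)
$v = \frac{1089}{49}$ ($v = \left(\left(\left(- \frac{1}{7}\right) \left(-1\right) + \frac{5^{2}}{7}\right) + 1\right)^{2} = \left(\left(\frac{1}{7} + \frac{1}{7} \cdot 25\right) + 1\right)^{2} = \left(\left(\frac{1}{7} + \frac{25}{7}\right) + 1\right)^{2} = \left(\frac{26}{7} + 1\right)^{2} = \left(\frac{33}{7}\right)^{2} = \frac{1089}{49} \approx 22.224$)
$- 73 v \left(0 + 1\right) = \left(-73\right) \frac{1089}{49} \left(0 + 1\right) = \left(- \frac{79497}{49}\right) 1 = - \frac{79497}{49}$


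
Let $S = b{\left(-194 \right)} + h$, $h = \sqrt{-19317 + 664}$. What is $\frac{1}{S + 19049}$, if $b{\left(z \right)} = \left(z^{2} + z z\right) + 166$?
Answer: $\frac{94487}{8927811822} - \frac{i \sqrt{18653}}{8927811822} \approx 1.0583 \cdot 10^{-5} - 1.5298 \cdot 10^{-8} i$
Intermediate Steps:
$h = i \sqrt{18653}$ ($h = \sqrt{-18653} = i \sqrt{18653} \approx 136.58 i$)
$b{\left(z \right)} = 166 + 2 z^{2}$ ($b{\left(z \right)} = \left(z^{2} + z^{2}\right) + 166 = 2 z^{2} + 166 = 166 + 2 z^{2}$)
$S = 75438 + i \sqrt{18653}$ ($S = \left(166 + 2 \left(-194\right)^{2}\right) + i \sqrt{18653} = \left(166 + 2 \cdot 37636\right) + i \sqrt{18653} = \left(166 + 75272\right) + i \sqrt{18653} = 75438 + i \sqrt{18653} \approx 75438.0 + 136.58 i$)
$\frac{1}{S + 19049} = \frac{1}{\left(75438 + i \sqrt{18653}\right) + 19049} = \frac{1}{94487 + i \sqrt{18653}}$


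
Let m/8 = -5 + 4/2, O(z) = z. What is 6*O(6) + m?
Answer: 12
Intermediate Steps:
m = -24 (m = 8*(-5 + 4/2) = 8*(-5 + 4*(½)) = 8*(-5 + 2) = 8*(-3) = -24)
6*O(6) + m = 6*6 - 24 = 36 - 24 = 12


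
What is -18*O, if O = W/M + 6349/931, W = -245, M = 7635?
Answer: -8270832/67697 ≈ -122.17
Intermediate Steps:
O = 1378472/203091 (O = -245/7635 + 6349/931 = -245*1/7635 + 6349*(1/931) = -49/1527 + 907/133 = 1378472/203091 ≈ 6.7875)
-18*O = -18*1378472/203091 = -8270832/67697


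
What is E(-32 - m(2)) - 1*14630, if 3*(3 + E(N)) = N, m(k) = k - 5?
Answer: -43928/3 ≈ -14643.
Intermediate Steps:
m(k) = -5 + k
E(N) = -3 + N/3
E(-32 - m(2)) - 1*14630 = (-3 + (-32 - (-5 + 2))/3) - 1*14630 = (-3 + (-32 - 1*(-3))/3) - 14630 = (-3 + (-32 + 3)/3) - 14630 = (-3 + (⅓)*(-29)) - 14630 = (-3 - 29/3) - 14630 = -38/3 - 14630 = -43928/3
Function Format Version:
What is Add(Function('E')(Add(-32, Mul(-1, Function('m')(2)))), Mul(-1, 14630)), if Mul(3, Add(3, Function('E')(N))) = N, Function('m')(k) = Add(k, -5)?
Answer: Rational(-43928, 3) ≈ -14643.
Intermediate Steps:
Function('m')(k) = Add(-5, k)
Function('E')(N) = Add(-3, Mul(Rational(1, 3), N))
Add(Function('E')(Add(-32, Mul(-1, Function('m')(2)))), Mul(-1, 14630)) = Add(Add(-3, Mul(Rational(1, 3), Add(-32, Mul(-1, Add(-5, 2))))), Mul(-1, 14630)) = Add(Add(-3, Mul(Rational(1, 3), Add(-32, Mul(-1, -3)))), -14630) = Add(Add(-3, Mul(Rational(1, 3), Add(-32, 3))), -14630) = Add(Add(-3, Mul(Rational(1, 3), -29)), -14630) = Add(Add(-3, Rational(-29, 3)), -14630) = Add(Rational(-38, 3), -14630) = Rational(-43928, 3)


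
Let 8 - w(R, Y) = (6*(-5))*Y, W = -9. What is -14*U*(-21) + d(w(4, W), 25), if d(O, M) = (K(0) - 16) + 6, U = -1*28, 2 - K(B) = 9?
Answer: -8249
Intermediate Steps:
K(B) = -7 (K(B) = 2 - 1*9 = 2 - 9 = -7)
U = -28
w(R, Y) = 8 + 30*Y (w(R, Y) = 8 - 6*(-5)*Y = 8 - (-30)*Y = 8 + 30*Y)
d(O, M) = -17 (d(O, M) = (-7 - 16) + 6 = -23 + 6 = -17)
-14*U*(-21) + d(w(4, W), 25) = -14*(-28)*(-21) - 17 = 392*(-21) - 17 = -8232 - 17 = -8249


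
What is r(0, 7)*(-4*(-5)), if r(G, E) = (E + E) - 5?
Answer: 180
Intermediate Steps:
r(G, E) = -5 + 2*E (r(G, E) = 2*E - 5 = -5 + 2*E)
r(0, 7)*(-4*(-5)) = (-5 + 2*7)*(-4*(-5)) = (-5 + 14)*20 = 9*20 = 180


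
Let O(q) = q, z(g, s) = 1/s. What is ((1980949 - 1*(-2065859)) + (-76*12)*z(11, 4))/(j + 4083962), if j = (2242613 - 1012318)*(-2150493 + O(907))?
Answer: -112405/73461689553 ≈ -1.5301e-6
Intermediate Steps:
j = -2644624907870 (j = (2242613 - 1012318)*(-2150493 + 907) = 1230295*(-2149586) = -2644624907870)
((1980949 - 1*(-2065859)) + (-76*12)*z(11, 4))/(j + 4083962) = ((1980949 - 1*(-2065859)) - 76*12/4)/(-2644624907870 + 4083962) = ((1980949 + 2065859) - 912*¼)/(-2644620823908) = (4046808 - 228)*(-1/2644620823908) = 4046580*(-1/2644620823908) = -112405/73461689553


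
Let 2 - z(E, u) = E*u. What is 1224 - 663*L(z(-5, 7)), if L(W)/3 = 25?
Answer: -48501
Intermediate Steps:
z(E, u) = 2 - E*u
L(W) = 75 (L(W) = 3*25 = 75)
1224 - 663*L(z(-5, 7)) = 1224 - 663*75 = 1224 - 49725 = -48501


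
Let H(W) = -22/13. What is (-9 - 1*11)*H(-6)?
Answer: 440/13 ≈ 33.846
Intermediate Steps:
H(W) = -22/13 (H(W) = -22*1/13 = -22/13)
(-9 - 1*11)*H(-6) = (-9 - 1*11)*(-22/13) = (-9 - 11)*(-22/13) = -20*(-22/13) = 440/13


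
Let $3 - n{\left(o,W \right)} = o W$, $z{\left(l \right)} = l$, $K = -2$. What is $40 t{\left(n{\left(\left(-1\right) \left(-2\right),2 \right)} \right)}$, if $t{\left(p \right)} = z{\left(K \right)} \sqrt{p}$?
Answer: $- 80 i \approx - 80.0 i$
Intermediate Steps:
$n{\left(o,W \right)} = 3 - W o$ ($n{\left(o,W \right)} = 3 - o W = 3 - W o$)
$t{\left(p \right)} = - 2 \sqrt{p}$
$40 t{\left(n{\left(\left(-1\right) \left(-2\right),2 \right)} \right)} = 40 \left(- 2 \sqrt{3 - 2 \left(\left(-1\right) \left(-2\right)\right)}\right) = 40 \left(- 2 \sqrt{3 - 2 \cdot 2}\right) = 40 \left(- 2 \sqrt{3 - 4}\right) = 40 \left(- 2 \sqrt{-1}\right) = 40 \left(- 2 i\right) = - 80 i$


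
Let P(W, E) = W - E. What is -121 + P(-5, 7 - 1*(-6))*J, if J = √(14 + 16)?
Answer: -121 - 18*√30 ≈ -219.59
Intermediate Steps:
J = √30 ≈ 5.4772
-121 + P(-5, 7 - 1*(-6))*J = -121 + (-5 - (7 - 1*(-6)))*√30 = -121 + (-5 - (7 + 6))*√30 = -121 + (-5 - 1*13)*√30 = -121 + (-5 - 13)*√30 = -121 - 18*√30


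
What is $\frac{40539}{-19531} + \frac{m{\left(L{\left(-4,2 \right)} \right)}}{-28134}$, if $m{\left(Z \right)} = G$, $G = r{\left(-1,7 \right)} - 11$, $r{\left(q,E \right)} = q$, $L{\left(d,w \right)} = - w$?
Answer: $- \frac{190048309}{91580859} \approx -2.0752$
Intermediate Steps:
$G = -12$ ($G = -1 - 11 = -12$)
$m{\left(Z \right)} = -12$
$\frac{40539}{-19531} + \frac{m{\left(L{\left(-4,2 \right)} \right)}}{-28134} = \frac{40539}{-19531} - \frac{12}{-28134} = 40539 \left(- \frac{1}{19531}\right) - - \frac{2}{4689} = - \frac{40539}{19531} + \frac{2}{4689} = - \frac{190048309}{91580859}$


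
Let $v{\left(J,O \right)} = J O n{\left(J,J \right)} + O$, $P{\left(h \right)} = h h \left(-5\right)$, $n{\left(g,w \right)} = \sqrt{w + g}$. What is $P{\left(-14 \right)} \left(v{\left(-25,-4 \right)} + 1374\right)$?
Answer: $-1342600 - 490000 i \sqrt{2} \approx -1.3426 \cdot 10^{6} - 6.9297 \cdot 10^{5} i$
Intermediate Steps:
$n{\left(g,w \right)} = \sqrt{g + w}$
$P{\left(h \right)} = - 5 h^{2}$ ($P{\left(h \right)} = h^{2} \left(-5\right) = - 5 h^{2}$)
$v{\left(J,O \right)} = O + O \sqrt{2} J^{\frac{3}{2}}$ ($v{\left(J,O \right)} = J O \sqrt{J + J} + O = J O \sqrt{2 J} + O = J O \sqrt{2} \sqrt{J} + O = O \sqrt{2} J^{\frac{3}{2}} + O = O + O \sqrt{2} J^{\frac{3}{2}}$)
$P{\left(-14 \right)} \left(v{\left(-25,-4 \right)} + 1374\right) = - 5 \left(-14\right)^{2} \left(- 4 \left(1 + \sqrt{2} \left(-25\right)^{\frac{3}{2}}\right) + 1374\right) = \left(-5\right) 196 \left(- 4 \left(1 + \sqrt{2} \left(- 125 i\right)\right) + 1374\right) = - 980 \left(- 4 \left(1 - 125 i \sqrt{2}\right) + 1374\right) = - 980 \left(\left(-4 + 500 i \sqrt{2}\right) + 1374\right) = - 980 \left(1370 + 500 i \sqrt{2}\right) = -1342600 - 490000 i \sqrt{2}$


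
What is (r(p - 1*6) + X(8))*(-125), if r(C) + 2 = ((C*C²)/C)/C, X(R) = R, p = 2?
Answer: -250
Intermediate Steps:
r(C) = -2 + C (r(C) = -2 + ((C*C²)/C)/C = -2 + (C³/C)/C = -2 + C²/C = -2 + C)
(r(p - 1*6) + X(8))*(-125) = ((-2 + (2 - 1*6)) + 8)*(-125) = ((-2 + (2 - 6)) + 8)*(-125) = ((-2 - 4) + 8)*(-125) = (-6 + 8)*(-125) = 2*(-125) = -250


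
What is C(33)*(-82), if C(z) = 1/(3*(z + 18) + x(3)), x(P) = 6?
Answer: -82/159 ≈ -0.51572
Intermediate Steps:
C(z) = 1/(60 + 3*z) (C(z) = 1/(3*(z + 18) + 6) = 1/(3*(18 + z) + 6) = 1/((54 + 3*z) + 6) = 1/(60 + 3*z))
C(33)*(-82) = (1/(3*(20 + 33)))*(-82) = ((1/3)/53)*(-82) = ((1/3)*(1/53))*(-82) = (1/159)*(-82) = -82/159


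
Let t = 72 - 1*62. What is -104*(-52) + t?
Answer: 5418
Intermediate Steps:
t = 10 (t = 72 - 62 = 10)
-104*(-52) + t = -104*(-52) + 10 = 5408 + 10 = 5418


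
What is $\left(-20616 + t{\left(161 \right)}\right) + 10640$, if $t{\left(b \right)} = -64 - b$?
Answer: $-10201$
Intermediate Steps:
$\left(-20616 + t{\left(161 \right)}\right) + 10640 = \left(-20616 - 225\right) + 10640 = -20841 + 10640 = -10201$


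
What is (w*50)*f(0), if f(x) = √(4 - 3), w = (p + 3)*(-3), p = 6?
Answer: -1350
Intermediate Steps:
w = -27 (w = (6 + 3)*(-3) = 9*(-3) = -27)
f(x) = 1 (f(x) = √1 = 1)
(w*50)*f(0) = -27*50*1 = -1350*1 = -1350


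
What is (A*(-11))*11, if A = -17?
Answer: 2057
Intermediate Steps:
(A*(-11))*11 = -17*(-11)*11 = 187*11 = 2057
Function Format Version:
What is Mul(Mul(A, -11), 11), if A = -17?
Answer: 2057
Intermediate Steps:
Mul(Mul(A, -11), 11) = Mul(Mul(-17, -11), 11) = Mul(187, 11) = 2057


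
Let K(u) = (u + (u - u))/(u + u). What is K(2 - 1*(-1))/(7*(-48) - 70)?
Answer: -1/812 ≈ -0.0012315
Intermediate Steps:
K(u) = ½ (K(u) = (u + 0)/((2*u)) = u*(1/(2*u)) = ½)
K(2 - 1*(-1))/(7*(-48) - 70) = 1/(2*(7*(-48) - 70)) = 1/(2*(-336 - 70)) = (½)/(-406) = (½)*(-1/406) = -1/812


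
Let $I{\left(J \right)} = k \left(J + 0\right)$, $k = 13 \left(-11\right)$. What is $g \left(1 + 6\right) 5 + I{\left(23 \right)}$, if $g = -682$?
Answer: $-27159$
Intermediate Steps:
$k = -143$
$I{\left(J \right)} = - 143 J$ ($I{\left(J \right)} = - 143 \left(J + 0\right) = - 143 J$)
$g \left(1 + 6\right) 5 + I{\left(23 \right)} = - 682 \left(1 + 6\right) 5 - 3289 = - 682 \cdot 7 \cdot 5 - 3289 = \left(-682\right) 35 - 3289 = -23870 - 3289 = -27159$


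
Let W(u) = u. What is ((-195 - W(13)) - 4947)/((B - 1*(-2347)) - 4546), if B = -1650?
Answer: 5155/3849 ≈ 1.3393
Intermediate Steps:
((-195 - W(13)) - 4947)/((B - 1*(-2347)) - 4546) = ((-195 - 1*13) - 4947)/((-1650 - 1*(-2347)) - 4546) = ((-195 - 13) - 4947)/((-1650 + 2347) - 4546) = (-208 - 4947)/(697 - 4546) = -5155/(-3849) = -5155*(-1/3849) = 5155/3849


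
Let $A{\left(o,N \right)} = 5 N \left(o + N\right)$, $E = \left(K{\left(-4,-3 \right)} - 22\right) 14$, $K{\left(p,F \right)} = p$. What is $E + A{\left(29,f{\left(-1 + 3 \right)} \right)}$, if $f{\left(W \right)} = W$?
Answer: $-54$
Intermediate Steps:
$E = -364$ ($E = \left(-4 - 22\right) 14 = \left(-26\right) 14 = -364$)
$A{\left(o,N \right)} = 5 N \left(N + o\right)$
$E + A{\left(29,f{\left(-1 + 3 \right)} \right)} = -364 + 5 \left(-1 + 3\right) \left(\left(-1 + 3\right) + 29\right) = -364 + 5 \cdot 2 \left(2 + 29\right) = -364 + 5 \cdot 2 \cdot 31 = -364 + 310 = -54$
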